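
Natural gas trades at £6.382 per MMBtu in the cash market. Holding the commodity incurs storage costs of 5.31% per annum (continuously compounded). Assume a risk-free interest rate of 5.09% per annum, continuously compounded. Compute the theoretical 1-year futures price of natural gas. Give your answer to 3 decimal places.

Net carry = r + u − y = 0.0509 + 0.0531 − 0.0000 = 0.1040
F = S·e^((r+u−y)T) = 6.382 · e^(0.1040 × 1) = 6.382 · e^0.104000
= 6.382 × 1.109600 = £7.081 per MMBtu

£7.081 per MMBtu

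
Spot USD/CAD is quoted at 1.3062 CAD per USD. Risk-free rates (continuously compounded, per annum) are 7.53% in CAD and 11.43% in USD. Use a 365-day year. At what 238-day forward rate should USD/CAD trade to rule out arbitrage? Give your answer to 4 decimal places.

F = S·e^((r_CAD − r_USD)T) = 1.3062 · e^((0.0753 − 0.1143) × 238/365)
= 1.3062 · e^-0.025430 = 1.3062 × 0.974891
F = 1.2734 CAD per USD

1.2734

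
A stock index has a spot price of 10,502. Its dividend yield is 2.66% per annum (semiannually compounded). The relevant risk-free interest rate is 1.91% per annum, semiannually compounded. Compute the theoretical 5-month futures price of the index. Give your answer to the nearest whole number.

F = S · (1+r/2)^(2T) / (1+q/2)^(2T)
= 10502 × 1.007952 / 1.011071 = 10502 × 0.996915
F = 10,470

10,470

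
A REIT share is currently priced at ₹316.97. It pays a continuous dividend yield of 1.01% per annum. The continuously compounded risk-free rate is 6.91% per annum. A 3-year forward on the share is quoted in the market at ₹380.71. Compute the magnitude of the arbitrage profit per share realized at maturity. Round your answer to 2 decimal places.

Fair forward: F* = S·e^(carry·T), with carry = (r − q) = 0.0691 − 0.0101 = 0.0590
F* = 316.97 · e^(0.0590 × 3) = 316.97 · e^0.177000 = 316.97 × 1.193631 = ₹378.3452
Market ₹380.71 > fair ₹378.3452: forward overpriced → cash-and-carry (buy spot, short the forward).
At maturity, profit = |F_mkt − F*| = |380.71 − 378.3452| = ₹2.36 per share

₹2.36 per share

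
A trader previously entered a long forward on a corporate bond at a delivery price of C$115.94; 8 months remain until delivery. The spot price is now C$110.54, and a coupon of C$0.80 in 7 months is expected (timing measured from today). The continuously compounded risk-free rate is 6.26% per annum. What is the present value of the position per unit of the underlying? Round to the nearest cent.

PV(remaining coupons) I = 0.80·e^(−0.0626·7/12) = 0.7713
Current forward F = (S − I)·e^(rT) = (110.54 − 0.7713)·e^(0.0626·8/12) = 109.7687 × 1.042616 = 114.4466
Value (long) = (F − K)·e^(−rT) = (114.4466 − 115.94) × 0.959126 = -1.4324
Value = -C$1.43

-C$1.43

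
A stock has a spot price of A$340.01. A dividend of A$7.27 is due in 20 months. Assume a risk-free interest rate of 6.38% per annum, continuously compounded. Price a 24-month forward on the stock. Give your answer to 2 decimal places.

A$378.86

PV(dividends) I = 7.27·e^(−0.0638·20/12)
I = 6.5366
F = (S − I)·e^(rT) = (340.01 − 6.5366) · e^(0.0638·24/12)
= 333.4734 · e^0.127600 = 333.4734 × 1.136098 = A$378.86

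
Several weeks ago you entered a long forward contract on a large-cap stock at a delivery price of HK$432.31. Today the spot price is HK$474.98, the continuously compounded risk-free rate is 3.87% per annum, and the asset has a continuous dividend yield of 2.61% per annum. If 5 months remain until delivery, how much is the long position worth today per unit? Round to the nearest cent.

Current fair forward for the remaining 5 months: F = S·e^((r − q)·T), (r − q) = 0.0387 − 0.0261 = 0.0126
F = 474.98 · e^(0.0126 × 5/12) = 474.98 × 1.005264 = 477.4803
Value of long forward = (F − K)·e^(−rT) = (477.4803 − 432.31) · e^(−0.0387·5/12)
= 45.1703 × 0.984004 = 44.45

HK$44.45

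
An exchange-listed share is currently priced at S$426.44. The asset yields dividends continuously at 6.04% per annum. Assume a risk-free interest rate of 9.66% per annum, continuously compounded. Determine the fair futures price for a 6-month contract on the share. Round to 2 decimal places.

S$434.23

F = S·e^((r − q)T) = 426.44 · e^((0.0966 − 0.0604) × 6/12)
= 426.44 · e^0.018100 = 426.44 × 1.018265
F = S$434.23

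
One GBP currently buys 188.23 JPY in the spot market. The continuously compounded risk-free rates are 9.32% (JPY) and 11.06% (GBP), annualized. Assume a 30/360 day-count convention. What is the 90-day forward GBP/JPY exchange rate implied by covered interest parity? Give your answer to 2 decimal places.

187.41

F = S·e^((r_JPY − r_GBP)T) = 188.23 · e^((0.0932 − 0.1106) × 90/360)
= 188.23 · e^-0.004350 = 188.23 × 0.995659
F = 187.41 JPY per GBP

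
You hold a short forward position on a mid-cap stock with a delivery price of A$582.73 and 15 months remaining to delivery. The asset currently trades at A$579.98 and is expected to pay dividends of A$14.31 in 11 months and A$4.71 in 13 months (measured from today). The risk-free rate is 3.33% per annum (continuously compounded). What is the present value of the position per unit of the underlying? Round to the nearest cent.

-A$2.59

PV(remaining dividends) I = 14.31·e^(−0.0333·11/12) + 4.71·e^(−0.0333·13/12) = 18.4229
Current forward F = (S − I)·e^(rT) = (579.98 − 18.4229)·e^(0.0333·15/12) = 561.5571 × 1.042503 = 585.4250
Value (long) = (F − K)·e^(−rT) = (585.4250 − 582.73) × 0.959229 = 2.5851
Short position value = −(long value) = -A$2.59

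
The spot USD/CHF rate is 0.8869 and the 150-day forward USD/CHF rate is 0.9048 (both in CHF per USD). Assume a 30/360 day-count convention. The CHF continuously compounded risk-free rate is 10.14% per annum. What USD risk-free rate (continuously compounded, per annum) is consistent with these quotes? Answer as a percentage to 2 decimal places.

F = S·e^((r_CHF − r_USD)T) ⇒ r_USD = r_CHF − ln(F/S)/T
ln(0.9048/0.8869) = 0.019982; /(150/360) = 0.047957
r_USD = 0.1014 − 0.047957 = 0.053443
r_USD = 5.34%

5.34%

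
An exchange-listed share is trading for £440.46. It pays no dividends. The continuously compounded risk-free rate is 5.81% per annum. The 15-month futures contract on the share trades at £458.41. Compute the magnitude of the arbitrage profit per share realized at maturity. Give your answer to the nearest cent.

£15.23 per share

Fair futures: F* = S·e^(carry·T), with carry = r = 0.0581
F* = 440.46 · e^(0.0581 × 15/12) = 440.46 · e^0.072625 = 440.46 × 1.075327 = £473.6385
Market £458.41 < fair £473.6385: forward underpriced → reverse cash-and-carry (short spot, go long the forward).
At maturity, profit = |F_mkt − F*| = |458.41 − 473.6385| = £15.23 per share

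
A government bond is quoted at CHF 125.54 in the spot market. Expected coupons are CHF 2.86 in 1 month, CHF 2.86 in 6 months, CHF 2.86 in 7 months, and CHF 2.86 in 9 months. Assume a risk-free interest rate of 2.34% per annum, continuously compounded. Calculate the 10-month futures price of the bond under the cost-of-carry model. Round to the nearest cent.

PV(coupons) I = 2.86·e^(−0.0234·1/12) + 2.86·e^(−0.0234·6/12) + 2.86·e^(−0.0234·7/12) + 2.86·e^(−0.0234·9/12)
I = 2.8544 + 2.8267 + 2.8212 + 2.8102 = 11.3125
F = (S − I)·e^(rT) = (125.54 − 11.3125) · e^(0.0234·10/12)
= 114.2275 · e^0.019500 = 114.2275 × 1.019691 = CHF 116.48

CHF 116.48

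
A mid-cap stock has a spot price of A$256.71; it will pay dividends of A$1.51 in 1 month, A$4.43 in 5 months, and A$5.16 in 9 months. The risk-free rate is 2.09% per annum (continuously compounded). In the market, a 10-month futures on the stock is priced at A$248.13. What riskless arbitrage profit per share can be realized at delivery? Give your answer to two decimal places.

A$1.92 per share

PV(dividends) I = 1.51·e^(−0.0209·1/12) + 4.43·e^(−0.0209·5/12) + 5.16·e^(−0.0209·9/12) = 10.9787
Fair futures F* = (S − I)·e^(rT) = (256.71 − 10.9787)·e^0.017417 = 245.7313 × 1.017570 = 250.0488
Market A$248.13 < fair 250.0488: forward underpriced → reverse cash-and-carry (short the stock, invest proceeds at r, pay the dividends, go long the forward).
Profit at T = |F_mkt − F*| = |248.13 − 250.0488| = A$1.92 per share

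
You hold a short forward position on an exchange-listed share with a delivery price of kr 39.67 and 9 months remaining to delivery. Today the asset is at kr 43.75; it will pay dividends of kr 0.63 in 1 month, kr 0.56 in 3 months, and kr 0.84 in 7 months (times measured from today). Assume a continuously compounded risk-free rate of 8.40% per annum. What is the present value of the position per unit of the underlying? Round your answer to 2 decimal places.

PV(remaining dividends) I = 0.63·e^(−0.0840·1/12) + 0.56·e^(−0.0840·3/12) + 0.84·e^(−0.0840·7/12) = 1.9738
Current forward F = (S − I)·e^(rT) = (43.75 − 1.9738)·e^(0.0840·9/12) = 41.7762 × 1.065027 = 44.4928
Value (long) = (F − K)·e^(−rT) = (44.4928 − 39.67) × 0.938943 = 4.5283
Short position value = −(long value) = -kr 4.53

-kr 4.53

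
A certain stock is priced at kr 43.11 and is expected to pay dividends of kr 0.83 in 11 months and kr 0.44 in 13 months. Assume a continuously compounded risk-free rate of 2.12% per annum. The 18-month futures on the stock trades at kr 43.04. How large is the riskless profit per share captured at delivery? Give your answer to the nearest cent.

kr 0.18 per share

PV(dividends) I = 0.83·e^(−0.0212·11/12) + 0.44·e^(−0.0212·13/12) = 1.2440
Fair futures F* = (S − I)·e^(rT) = (43.11 − 1.2440)·e^0.031800 = 41.8660 × 1.032311 = 43.2187
Market kr 43.04 < fair 43.2187: forward underpriced → reverse cash-and-carry (short the stock, invest proceeds at r, pay the dividends, go long the forward).
Profit at T = |F_mkt − F*| = |43.04 − 43.2187| = kr 0.18 per share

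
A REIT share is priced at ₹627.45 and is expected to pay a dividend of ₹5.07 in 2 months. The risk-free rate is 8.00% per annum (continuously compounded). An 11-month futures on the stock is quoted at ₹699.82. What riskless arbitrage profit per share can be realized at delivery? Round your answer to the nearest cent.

PV(dividends) I = 5.07·e^(−0.0800·2/12) = 5.0028
Fair futures F* = (S − I)·e^(rT) = (627.45 − 5.0028)·e^0.073333 = 622.4472 × 1.076089 = 669.8086
Market ₹699.82 > fair 669.8086: forward overpriced → cash-and-carry (borrow at r, buy the stock and collect the dividends, short the forward).
Profit at T = |F_mkt − F*| = |699.82 − 669.8086| = ₹30.01 per share

₹30.01 per share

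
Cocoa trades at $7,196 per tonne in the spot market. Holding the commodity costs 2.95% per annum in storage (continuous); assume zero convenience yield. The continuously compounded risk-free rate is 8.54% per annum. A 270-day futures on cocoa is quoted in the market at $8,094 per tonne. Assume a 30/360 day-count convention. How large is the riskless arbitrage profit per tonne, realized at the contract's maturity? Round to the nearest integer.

$250 per tonne

Fair futures: F* = S·e^(carry·T), with carry = (r + u) = 0.0854 + 0.0295 = 0.1149
F* = 7196 · e^(0.1149 × 270/360) = 7196 · e^0.086175 = 7196 × 1.089997 = $7843.6184
Market $8094 > fair $7843.6184: forward overpriced → cash-and-carry (buy spot, short the forward).
At maturity, profit = |F_mkt − F*| = |8094 − 7843.6184| = $250 per tonne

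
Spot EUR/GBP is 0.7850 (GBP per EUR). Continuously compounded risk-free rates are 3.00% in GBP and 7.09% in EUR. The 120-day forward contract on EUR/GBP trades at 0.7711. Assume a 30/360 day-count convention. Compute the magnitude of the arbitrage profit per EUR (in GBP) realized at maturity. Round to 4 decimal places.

Fair forward: F* = S·e^(carry·T), with carry = (r_GBP − r_EUR) = 0.0300 − 0.0709 = -0.0409
F* = 0.7850 · e^(-0.0409 × 120/360) = 0.7850 · e^-0.013633 = 0.7850 × 0.986460 = 0.7744
Market 0.7711 < fair 0.7744: forward underpriced → reverse cash-and-carry (short spot, go long the forward).
At maturity, profit = |F_mkt − F*| = |0.7711 − 0.7744| = 0.0033 per EUR (in GBP)

0.0033 per EUR (in GBP)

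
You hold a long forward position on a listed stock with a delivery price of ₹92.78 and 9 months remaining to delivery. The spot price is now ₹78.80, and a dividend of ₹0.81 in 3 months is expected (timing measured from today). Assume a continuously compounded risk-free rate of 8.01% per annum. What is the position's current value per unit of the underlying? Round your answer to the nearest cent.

PV(remaining dividends) I = 0.81·e^(−0.0801·3/12) = 0.7939
Current forward F = (S − I)·e^(rT) = (78.80 − 0.7939)·e^(0.0801·9/12) = 78.0061 × 1.061916 = 82.8359
Value (long) = (F − K)·e^(−rT) = (82.8359 − 92.78) × 0.941694 = -9.3643
Value = -₹9.36

-₹9.36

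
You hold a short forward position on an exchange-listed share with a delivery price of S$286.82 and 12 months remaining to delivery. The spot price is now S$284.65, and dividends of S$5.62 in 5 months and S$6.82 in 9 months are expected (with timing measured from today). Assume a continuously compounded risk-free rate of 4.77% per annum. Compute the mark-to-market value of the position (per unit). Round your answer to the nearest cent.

S$0.90

PV(remaining dividends) I = 5.62·e^(−0.0477·5/12) + 6.82·e^(−0.0477·9/12) = 12.0897
Current forward F = (S − I)·e^(rT) = (284.65 − 12.0897)·e^(0.0477·12/12) = 272.5603 × 1.048856 = 285.8765
Value (long) = (F − K)·e^(−rT) = (285.8765 − 286.82) × 0.953420 = -0.8996
Short position value = −(long value) = S$0.90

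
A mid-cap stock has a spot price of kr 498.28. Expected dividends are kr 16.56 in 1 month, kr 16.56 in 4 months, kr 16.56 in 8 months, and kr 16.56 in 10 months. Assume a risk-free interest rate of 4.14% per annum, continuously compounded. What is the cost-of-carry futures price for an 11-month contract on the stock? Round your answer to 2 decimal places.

PV(dividends) I = 16.56·e^(−0.0414·1/12) + 16.56·e^(−0.0414·4/12) + 16.56·e^(−0.0414·8/12) + 16.56·e^(−0.0414·10/12)
I = 16.5030 + 16.3330 + 16.1092 + 15.9984 = 64.9436
F = (S − I)·e^(rT) = (498.28 − 64.9436) · e^(0.0414·11/12)
= 433.3364 · e^0.037950 = 433.3364 × 1.038679 = kr 450.10

kr 450.10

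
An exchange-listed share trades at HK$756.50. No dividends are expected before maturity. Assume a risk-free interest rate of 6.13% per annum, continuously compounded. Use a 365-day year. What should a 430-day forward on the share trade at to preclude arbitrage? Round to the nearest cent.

F = S·e^(rT) = 756.50 · e^(0.0613 × 430/365)
= 756.50 · e^0.072216 = 756.50 × 1.074887
F = HK$813.15

HK$813.15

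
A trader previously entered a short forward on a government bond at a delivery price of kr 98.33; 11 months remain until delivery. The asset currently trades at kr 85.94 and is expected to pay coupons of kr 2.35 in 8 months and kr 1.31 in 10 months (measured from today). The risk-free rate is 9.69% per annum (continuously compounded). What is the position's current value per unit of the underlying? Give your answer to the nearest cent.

kr 7.44

PV(remaining coupons) I = 2.35·e^(−0.0969·8/12) + 1.31·e^(−0.0969·10/12) = 3.4114
Current forward F = (S − I)·e^(rT) = (85.94 − 3.4114)·e^(0.0969·11/12) = 82.5286 × 1.092889 = 90.1946
Value (long) = (F − K)·e^(−rT) = (90.1946 − 98.33) × 0.915006 = -7.4439
Short position value = −(long value) = kr 7.44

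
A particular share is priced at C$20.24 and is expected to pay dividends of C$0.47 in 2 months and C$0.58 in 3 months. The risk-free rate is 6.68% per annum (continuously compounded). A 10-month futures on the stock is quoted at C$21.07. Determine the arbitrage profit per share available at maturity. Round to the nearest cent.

C$0.77 per share

PV(dividends) I = 0.47·e^(−0.0668·2/12) + 0.58·e^(−0.0668·3/12) = 1.0352
Fair futures F* = (S − I)·e^(rT) = (20.24 − 1.0352)·e^0.055667 = 19.2048 × 1.057246 = 20.3042
Market C$21.07 > fair 20.3042: forward overpriced → cash-and-carry (borrow at r, buy the stock and collect the dividends, short the forward).
Profit at T = |F_mkt − F*| = |21.07 − 20.3042| = C$0.77 per share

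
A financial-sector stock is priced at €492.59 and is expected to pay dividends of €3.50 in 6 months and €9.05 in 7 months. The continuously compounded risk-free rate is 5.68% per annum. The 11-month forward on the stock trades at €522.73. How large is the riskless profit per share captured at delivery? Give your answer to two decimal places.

PV(dividends) I = 3.50·e^(−0.0568·6/12) + 9.05·e^(−0.0568·7/12) = 12.1571
Fair forward F* = (S − I)·e^(rT) = (492.59 − 12.1571)·e^0.052067 = 480.4329 × 1.053446 = 506.1101
Market €522.73 > fair 506.1101: forward overpriced → cash-and-carry (borrow at r, buy the stock and collect the dividends, short the forward).
Profit at T = |F_mkt − F*| = |522.73 − 506.1101| = €16.62 per share

€16.62 per share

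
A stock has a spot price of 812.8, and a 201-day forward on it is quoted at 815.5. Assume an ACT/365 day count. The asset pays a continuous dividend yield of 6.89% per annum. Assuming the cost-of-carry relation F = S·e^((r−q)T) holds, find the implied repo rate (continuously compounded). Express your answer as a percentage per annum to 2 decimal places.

7.49%

From F = S·e^((r−q)T): (r − q) = ln(F/S)/T
ln(815.5/812.8) = ln(1.003322) = 0.003316
(r − q) = 0.003316 / (201/365) = 0.006022
r = ln(F/S)/T + q = 0.006022 + 0.0689 = 0.074922
r = 7.49%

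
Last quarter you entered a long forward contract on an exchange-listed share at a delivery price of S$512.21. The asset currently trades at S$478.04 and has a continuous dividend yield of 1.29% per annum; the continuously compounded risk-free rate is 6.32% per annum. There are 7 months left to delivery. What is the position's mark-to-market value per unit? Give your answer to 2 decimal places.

Current fair forward for the remaining 7 months: F = S·e^((r − q)·T), (r − q) = 0.0632 − 0.0129 = 0.0503
F = 478.04 · e^(0.0503 × 7/12) = 478.04 × 1.029776 = 492.2741
Value of long forward = (F − K)·e^(−rT) = (492.2741 − 512.21) · e^(−0.0632·7/12)
= -19.9359 × 0.963805 = -19.21

-S$19.21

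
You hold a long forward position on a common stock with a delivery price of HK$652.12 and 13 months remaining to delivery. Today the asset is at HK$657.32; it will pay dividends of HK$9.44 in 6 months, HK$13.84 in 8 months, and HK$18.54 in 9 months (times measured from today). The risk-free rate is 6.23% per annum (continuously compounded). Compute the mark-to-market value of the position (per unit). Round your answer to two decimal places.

HK$7.64

PV(remaining dividends) I = 9.44·e^(−0.0623·6/12) + 13.84·e^(−0.0623·8/12) + 18.54·e^(−0.0623·9/12) = 40.1211
Current forward F = (S − I)·e^(rT) = (657.32 − 40.1211)·e^(0.0623·13/12) = 617.1989 × 1.069821 = 660.2923
Value (long) = (F − K)·e^(−rT) = (660.2923 − 652.12) × 0.934736 = 7.6389
Value = HK$7.64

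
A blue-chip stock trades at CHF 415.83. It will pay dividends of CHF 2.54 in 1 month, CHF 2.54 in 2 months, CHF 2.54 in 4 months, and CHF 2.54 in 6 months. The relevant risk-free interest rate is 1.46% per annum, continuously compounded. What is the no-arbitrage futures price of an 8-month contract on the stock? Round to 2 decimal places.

CHF 409.68

PV(dividends) I = 2.54·e^(−0.0146·1/12) + 2.54·e^(−0.0146·2/12) + 2.54·e^(−0.0146·4/12) + 2.54·e^(−0.0146·6/12)
I = 2.5369 + 2.5338 + 2.5277 + 2.5215 = 10.1199
F = (S − I)·e^(rT) = (415.83 − 10.1199) · e^(0.0146·8/12)
= 405.7101 · e^0.009733 = 405.7101 × 1.009781 = CHF 409.68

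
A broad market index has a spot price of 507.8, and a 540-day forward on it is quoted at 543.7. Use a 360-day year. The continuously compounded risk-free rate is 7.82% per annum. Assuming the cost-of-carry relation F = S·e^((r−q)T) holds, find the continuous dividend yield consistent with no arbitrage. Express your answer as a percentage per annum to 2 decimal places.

From F = S·e^((r−q)T): (r − q) = ln(F/S)/T
ln(543.7/507.8) = ln(1.070697) = 0.068310
(r − q) = 0.068310 / (540/360) = 0.045540
q = r − ln(F/S)/T = 0.0782 − 0.045540 = 0.032660
q = 3.27%

3.27%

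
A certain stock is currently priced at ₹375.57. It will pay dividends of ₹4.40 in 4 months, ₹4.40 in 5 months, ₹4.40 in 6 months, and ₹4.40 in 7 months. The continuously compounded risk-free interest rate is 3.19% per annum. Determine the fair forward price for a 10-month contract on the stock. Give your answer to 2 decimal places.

₹367.88

PV(dividends) I = 4.40·e^(−0.0319·4/12) + 4.40·e^(−0.0319·5/12) + 4.40·e^(−0.0319·6/12) + 4.40·e^(−0.0319·7/12)
I = 4.3535 + 4.3419 + 4.3304 + 4.3189 = 17.3447
F = (S − I)·e^(rT) = (375.57 − 17.3447) · e^(0.0319·10/12)
= 358.2253 · e^0.026583 = 358.2253 × 1.026939 = ₹367.88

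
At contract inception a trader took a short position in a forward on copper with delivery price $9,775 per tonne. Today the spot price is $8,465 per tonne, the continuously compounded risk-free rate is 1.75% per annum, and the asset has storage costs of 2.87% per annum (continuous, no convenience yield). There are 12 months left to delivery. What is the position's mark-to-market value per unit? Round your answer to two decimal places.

$893.96 per tonne

Current fair forward for the remaining 12 months: F = S·e^((r + u)·T), (r + u) = 0.0175 + 0.0287 = 0.0462
F = 8465 · e^(0.0462 × 12/12) = 8465 × 1.04728385 = 8865.2578
Value of long forward = (F − K)·e^(−rT) = (8865.2578 − 9775) · e^(−0.0175·12/12)
= -909.7422 × 0.98265224 = -893.96
Short position value = −(long value) = $893.96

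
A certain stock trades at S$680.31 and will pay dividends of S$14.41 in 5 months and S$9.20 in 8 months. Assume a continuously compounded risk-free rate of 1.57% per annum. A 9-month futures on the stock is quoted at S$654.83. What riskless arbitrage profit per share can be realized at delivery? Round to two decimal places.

S$9.84 per share

PV(dividends) I = 14.41·e^(−0.0157·5/12) + 9.20·e^(−0.0157·8/12) = 23.4203
Fair futures F* = (S − I)·e^(rT) = (680.31 − 23.4203)·e^0.011775 = 656.8897 × 1.011845 = 664.6706
Market S$654.83 < fair 664.6706: forward underpriced → reverse cash-and-carry (short the stock, invest proceeds at r, pay the dividends, go long the forward).
Profit at T = |F_mkt − F*| = |654.83 − 664.6706| = S$9.84 per share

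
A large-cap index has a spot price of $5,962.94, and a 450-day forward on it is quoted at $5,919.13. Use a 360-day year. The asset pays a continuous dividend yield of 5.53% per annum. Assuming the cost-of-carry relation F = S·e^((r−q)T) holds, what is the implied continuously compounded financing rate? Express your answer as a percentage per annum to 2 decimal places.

4.94%

From F = S·e^((r−q)T): (r − q) = ln(F/S)/T
ln(5919.13/5962.94) = ln(0.992653) = -0.007374
(r − q) = -0.007374 / (450/360) = -0.005899
r = ln(F/S)/T + q = -0.005899 + 0.0553 = 0.049401
r = 4.94%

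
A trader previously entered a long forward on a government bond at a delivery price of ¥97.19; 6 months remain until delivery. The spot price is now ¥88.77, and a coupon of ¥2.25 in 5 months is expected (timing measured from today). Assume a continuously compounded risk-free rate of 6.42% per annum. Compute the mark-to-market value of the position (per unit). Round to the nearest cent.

PV(remaining coupons) I = 2.25·e^(−0.0642·5/12) = 2.1906
Current forward F = (S − I)·e^(rT) = (88.77 − 2.1906)·e^(0.0642·6/12) = 86.5794 × 1.032621 = 89.4037
Value (long) = (F − K)·e^(−rT) = (89.4037 − 97.19) × 0.968410 = -7.5403
Value = -¥7.54

-¥7.54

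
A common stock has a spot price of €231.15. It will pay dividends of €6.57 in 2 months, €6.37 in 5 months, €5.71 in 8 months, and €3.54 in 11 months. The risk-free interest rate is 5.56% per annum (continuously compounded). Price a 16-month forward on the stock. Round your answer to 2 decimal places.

PV(dividends) I = 6.57·e^(−0.0556·2/12) + 6.37·e^(−0.0556·5/12) + 5.71·e^(−0.0556·8/12) + 3.54·e^(−0.0556·11/12)
I = 6.5094 + 6.2241 + 5.5022 + 3.3641 = 21.5998
F = (S − I)·e^(rT) = (231.15 − 21.5998) · e^(0.0556·16/12)
= 209.5502 · e^0.074133 = 209.5502 × 1.076950 = €225.68

€225.68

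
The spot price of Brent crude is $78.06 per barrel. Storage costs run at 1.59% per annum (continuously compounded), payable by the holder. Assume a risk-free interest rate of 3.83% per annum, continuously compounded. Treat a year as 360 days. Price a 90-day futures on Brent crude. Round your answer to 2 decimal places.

Net carry = r + u − y = 0.0383 + 0.0159 − 0.0000 = 0.0542
F = S·e^((r+u−y)T) = 78.06 · e^(0.0542 × 90/360) = 78.06 · e^0.013550
= 78.06 × 1.013642 = $79.12 per barrel

$79.12 per barrel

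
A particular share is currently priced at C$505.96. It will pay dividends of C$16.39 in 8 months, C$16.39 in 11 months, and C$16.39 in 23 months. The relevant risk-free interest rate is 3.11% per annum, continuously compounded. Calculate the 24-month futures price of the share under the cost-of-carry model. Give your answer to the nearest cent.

PV(dividends) I = 16.39·e^(−0.0311·8/12) + 16.39·e^(−0.0311·11/12) + 16.39·e^(−0.0311·23/12)
I = 16.0537 + 15.9293 + 15.4416 = 47.4246
F = (S − I)·e^(rT) = (505.96 − 47.4246) · e^(0.0311·24/12)
= 458.5354 · e^0.062200 = 458.5354 × 1.064175 = C$487.96

C$487.96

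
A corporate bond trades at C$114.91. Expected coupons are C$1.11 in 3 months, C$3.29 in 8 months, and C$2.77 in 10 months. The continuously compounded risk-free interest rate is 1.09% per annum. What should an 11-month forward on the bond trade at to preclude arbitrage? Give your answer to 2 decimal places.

PV(coupons) I = 1.11·e^(−0.0109·3/12) + 3.29·e^(−0.0109·8/12) + 2.77·e^(−0.0109·10/12)
I = 1.1070 + 3.2662 + 2.7450 = 7.1182
F = (S − I)·e^(rT) = (114.91 − 7.1182) · e^(0.0109·11/12)
= 107.7918 · e^0.009992 = 107.7918 × 1.010042 = C$108.87

C$108.87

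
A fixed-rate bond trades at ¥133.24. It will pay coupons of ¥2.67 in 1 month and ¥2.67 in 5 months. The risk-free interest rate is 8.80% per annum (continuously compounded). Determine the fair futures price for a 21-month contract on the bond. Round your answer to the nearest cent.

¥149.33

PV(coupons) I = 2.67·e^(−0.0880·1/12) + 2.67·e^(−0.0880·5/12)
I = 2.6505 + 2.5739 = 5.2244
F = (S − I)·e^(rT) = (133.24 − 5.2244) · e^(0.0880·21/12)
= 128.0156 · e^0.154000 = 128.0156 × 1.166491 = ¥149.33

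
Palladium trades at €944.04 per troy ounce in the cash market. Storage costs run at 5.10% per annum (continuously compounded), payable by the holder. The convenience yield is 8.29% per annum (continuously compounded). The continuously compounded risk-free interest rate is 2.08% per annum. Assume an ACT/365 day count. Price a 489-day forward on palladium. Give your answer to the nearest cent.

€930.11 per troy ounce

Net carry = r + u − y = 0.0208 + 0.0510 − 0.0829 = -0.0111
F = S·e^((r+u−y)T) = 944.04 · e^(-0.0111 × 489/365) = 944.04 · e^-0.014871
= 944.04 × 0.985239 = €930.11 per troy ounce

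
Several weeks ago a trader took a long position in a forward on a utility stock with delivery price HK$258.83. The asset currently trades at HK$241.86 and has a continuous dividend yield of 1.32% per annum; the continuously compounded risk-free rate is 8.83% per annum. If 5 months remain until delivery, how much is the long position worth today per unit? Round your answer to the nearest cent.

Current fair forward for the remaining 5 months: F = S·e^((r − q)·T), (r − q) = 0.0883 − 0.0132 = 0.0751
F = 241.86 · e^(0.0751 × 5/12) = 241.86 × 1.031786 = 249.5478
Value of long forward = (F − K)·e^(−rT) = (249.5478 − 258.83) · e^(−0.0883·5/12)
= -9.2822 × 0.963877 = -8.95

-HK$8.95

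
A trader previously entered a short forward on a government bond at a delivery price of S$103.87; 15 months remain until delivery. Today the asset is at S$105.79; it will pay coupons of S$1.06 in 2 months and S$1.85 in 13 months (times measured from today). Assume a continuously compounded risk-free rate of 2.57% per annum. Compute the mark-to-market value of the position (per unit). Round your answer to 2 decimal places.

PV(remaining coupons) I = 1.06·e^(−0.0257·2/12) + 1.85·e^(−0.0257·13/12) = 2.8547
Current forward F = (S − I)·e^(rT) = (105.79 − 2.8547)·e^(0.0257·15/12) = 102.9353 × 1.032647 = 106.2958
Value (long) = (F − K)·e^(−rT) = (106.2958 − 103.87) × 0.968386 = 2.3491
Short position value = −(long value) = -S$2.35

-S$2.35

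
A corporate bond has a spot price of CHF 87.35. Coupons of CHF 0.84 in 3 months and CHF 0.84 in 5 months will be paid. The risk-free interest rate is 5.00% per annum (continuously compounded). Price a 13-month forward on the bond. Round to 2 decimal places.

CHF 90.47

PV(coupons) I = 0.84·e^(−0.0500·3/12) + 0.84·e^(−0.0500·5/12)
I = 0.8296 + 0.8227 = 1.6523
F = (S − I)·e^(rT) = (87.35 − 1.6523) · e^(0.0500·13/12)
= 85.6977 · e^0.054167 = 85.6977 × 1.055661 = CHF 90.47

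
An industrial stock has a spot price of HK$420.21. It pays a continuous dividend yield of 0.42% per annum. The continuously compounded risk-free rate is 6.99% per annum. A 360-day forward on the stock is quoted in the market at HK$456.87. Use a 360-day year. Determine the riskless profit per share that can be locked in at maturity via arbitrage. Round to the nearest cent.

HK$8.13 per share

Fair forward: F* = S·e^(carry·T), with carry = (r − q) = 0.0699 − 0.0042 = 0.0657
F* = 420.21 · e^(0.0657 × 360/360) = 420.21 · e^0.065700 = 420.21 × 1.067906 = HK$448.7448
Market HK$456.87 > fair HK$448.7448: forward overpriced → cash-and-carry (buy spot, short the forward).
At maturity, profit = |F_mkt − F*| = |456.87 − 448.7448| = HK$8.13 per share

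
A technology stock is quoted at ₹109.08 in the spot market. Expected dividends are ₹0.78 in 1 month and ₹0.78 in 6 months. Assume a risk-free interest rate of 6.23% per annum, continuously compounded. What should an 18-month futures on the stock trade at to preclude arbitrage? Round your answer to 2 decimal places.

PV(dividends) I = 0.78·e^(−0.0623·1/12) + 0.78·e^(−0.0623·6/12)
I = 0.7760 + 0.7561 = 1.5321
F = (S − I)·e^(rT) = (109.08 − 1.5321) · e^(0.0623·18/12)
= 107.5479 · e^0.093450 = 107.5479 × 1.097956 = ₹118.08

₹118.08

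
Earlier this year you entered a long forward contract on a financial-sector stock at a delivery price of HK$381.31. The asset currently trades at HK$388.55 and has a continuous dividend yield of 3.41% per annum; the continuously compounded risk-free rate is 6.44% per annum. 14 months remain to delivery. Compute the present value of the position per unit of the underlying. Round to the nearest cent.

HK$19.68

Current fair forward for the remaining 14 months: F = S·e^((r − q)·T), (r − q) = 0.0644 − 0.0341 = 0.0303
F = 388.55 · e^(0.0303 × 14/12) = 388.55 × 1.035982 = 402.5308
Value of long forward = (F − K)·e^(−rT) = (402.5308 − 381.31) · e^(−0.0644·14/12)
= 21.2208 × 0.927620 = 19.68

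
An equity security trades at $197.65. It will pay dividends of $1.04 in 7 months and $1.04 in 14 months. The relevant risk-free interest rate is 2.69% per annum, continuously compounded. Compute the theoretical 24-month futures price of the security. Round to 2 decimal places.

$206.43

PV(dividends) I = 1.04·e^(−0.0269·7/12) + 1.04·e^(−0.0269·14/12)
I = 1.0238 + 1.0079 = 2.0317
F = (S − I)·e^(rT) = (197.65 − 2.0317) · e^(0.0269·24/12)
= 195.6183 · e^0.053800 = 195.6183 × 1.055274 = $206.43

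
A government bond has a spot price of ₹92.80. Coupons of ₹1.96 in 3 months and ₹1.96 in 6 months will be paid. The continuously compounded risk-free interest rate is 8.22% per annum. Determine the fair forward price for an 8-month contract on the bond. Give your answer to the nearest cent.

PV(coupons) I = 1.96·e^(−0.0822·3/12) + 1.96·e^(−0.0822·6/12)
I = 1.9201 + 1.8811 = 3.8012
F = (S − I)·e^(rT) = (92.80 − 3.8012) · e^(0.0822·8/12)
= 88.9988 · e^0.054800 = 88.9988 × 1.056329 = ₹94.01

₹94.01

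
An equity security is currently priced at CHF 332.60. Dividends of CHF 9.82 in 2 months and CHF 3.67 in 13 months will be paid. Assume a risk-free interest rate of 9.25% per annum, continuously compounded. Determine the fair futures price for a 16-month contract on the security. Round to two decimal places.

PV(dividends) I = 9.82·e^(−0.0925·2/12) + 3.67·e^(−0.0925·13/12)
I = 9.6698 + 3.3201 = 12.9899
F = (S − I)·e^(rT) = (332.60 − 12.9899) · e^(0.0925·16/12)
= 319.6101 · e^0.123333 = 319.6101 × 1.131261 = CHF 361.56

CHF 361.56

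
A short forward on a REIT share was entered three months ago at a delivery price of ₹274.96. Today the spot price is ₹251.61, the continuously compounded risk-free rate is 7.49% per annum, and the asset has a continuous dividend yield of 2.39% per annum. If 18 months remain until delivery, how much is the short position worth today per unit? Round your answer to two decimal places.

₹2.99

Current fair forward for the remaining 18 months: F = S·e^((r − q)·T), (r − q) = 0.0749 − 0.0239 = 0.0510
F = 251.61 · e^(0.0510 × 18/12) = 251.61 × 1.079502 = 271.6135
Value of long forward = (F − K)·e^(−rT) = (271.6135 − 274.96) · e^(−0.0749·18/12)
= -3.3465 × 0.893731 = -2.99
Short position value = −(long value) = ₹2.99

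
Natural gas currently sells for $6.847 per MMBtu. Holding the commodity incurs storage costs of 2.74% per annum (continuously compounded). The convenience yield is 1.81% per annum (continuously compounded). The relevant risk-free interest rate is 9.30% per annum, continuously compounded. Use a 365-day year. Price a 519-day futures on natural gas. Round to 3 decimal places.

$7.919 per MMBtu

Net carry = r + u − y = 0.0930 + 0.0274 − 0.0181 = 0.1023
F = S·e^((r+u−y)T) = 6.847 · e^(0.1023 × 519/365) = 6.847 · e^0.145462
= 6.847 × 1.156574 = $7.919 per MMBtu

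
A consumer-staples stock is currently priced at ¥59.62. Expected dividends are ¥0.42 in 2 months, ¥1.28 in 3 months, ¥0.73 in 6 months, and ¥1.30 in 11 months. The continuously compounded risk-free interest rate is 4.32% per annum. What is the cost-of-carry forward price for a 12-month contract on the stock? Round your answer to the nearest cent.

¥58.44

PV(dividends) I = 0.42·e^(−0.0432·2/12) + 1.28·e^(−0.0432·3/12) + 0.73·e^(−0.0432·6/12) + 1.30·e^(−0.0432·11/12)
I = 0.4170 + 1.2663 + 0.7144 + 1.2495 = 3.6472
F = (S − I)·e^(rT) = (59.62 − 3.6472) · e^(0.0432·12/12)
= 55.9728 · e^0.043200 = 55.9728 × 1.044147 = ¥58.44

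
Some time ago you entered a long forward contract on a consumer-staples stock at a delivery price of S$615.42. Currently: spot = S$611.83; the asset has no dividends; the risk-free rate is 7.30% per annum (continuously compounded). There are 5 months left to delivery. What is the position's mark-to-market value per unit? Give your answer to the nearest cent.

Current fair forward for the remaining 5 months: F = S·e^(r·T), r = 0.0730
F = 611.83 · e^(0.0730 × 5/12) = 611.83 × 1.030884 = 630.7258
Value of long forward = (F − K)·e^(−rT) = (630.7258 − 615.42) · e^(−0.0730·5/12)
= 15.3058 × 0.970041 = 14.85

S$14.85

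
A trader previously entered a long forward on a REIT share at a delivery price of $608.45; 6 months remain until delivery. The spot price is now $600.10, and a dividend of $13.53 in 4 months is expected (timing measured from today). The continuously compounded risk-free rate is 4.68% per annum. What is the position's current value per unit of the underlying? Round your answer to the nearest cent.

-$7.60

PV(remaining dividends) I = 13.53·e^(−0.0468·4/12) = 13.3206
Current forward F = (S − I)·e^(rT) = (600.10 − 13.3206)·e^(0.0468·6/12) = 586.7794 × 1.023676 = 600.6720
Value (long) = (F − K)·e^(−rT) = (600.6720 − 608.45) × 0.976872 = -7.5981
Value = -$7.60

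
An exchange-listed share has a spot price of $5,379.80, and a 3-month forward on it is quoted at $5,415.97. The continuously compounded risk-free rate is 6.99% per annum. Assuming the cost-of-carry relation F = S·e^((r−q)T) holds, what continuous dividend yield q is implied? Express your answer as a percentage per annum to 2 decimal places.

From F = S·e^((r−q)T): (r − q) = ln(F/S)/T
ln(5415.97/5379.80) = ln(1.006723) = 0.006701
(r − q) = 0.006701 / (3/12) = 0.026804
q = r − ln(F/S)/T = 0.0699 − 0.026804 = 0.043096
q = 4.31%

4.31%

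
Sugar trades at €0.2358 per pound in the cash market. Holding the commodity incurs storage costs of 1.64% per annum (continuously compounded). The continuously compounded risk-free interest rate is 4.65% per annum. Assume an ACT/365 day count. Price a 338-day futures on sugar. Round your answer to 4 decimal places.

€0.2499 per pound

Net carry = r + u − y = 0.0465 + 0.0164 − 0.0000 = 0.0629
F = S·e^((r+u−y)T) = 0.2358 · e^(0.0629 × 338/365) = 0.2358 · e^0.058247
= 0.2358 × 1.059977 = €0.2499 per pound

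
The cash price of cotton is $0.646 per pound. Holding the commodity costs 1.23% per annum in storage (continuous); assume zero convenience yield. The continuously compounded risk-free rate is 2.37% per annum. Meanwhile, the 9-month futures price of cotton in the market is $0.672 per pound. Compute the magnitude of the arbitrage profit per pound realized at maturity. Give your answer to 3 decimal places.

$0.008 per pound

Fair futures: F* = S·e^(carry·T), with carry = (r + u) = 0.0237 + 0.0123 = 0.0360
F* = 0.646 · e^(0.0360 × 9/12) = 0.646 · e^0.027000 = 0.646 × 1.027368 = $0.6637
Market $0.672 > fair $0.6637: forward overpriced → cash-and-carry (buy spot, short the forward).
At maturity, profit = |F_mkt − F*| = |0.672 − 0.6637| = $0.008 per pound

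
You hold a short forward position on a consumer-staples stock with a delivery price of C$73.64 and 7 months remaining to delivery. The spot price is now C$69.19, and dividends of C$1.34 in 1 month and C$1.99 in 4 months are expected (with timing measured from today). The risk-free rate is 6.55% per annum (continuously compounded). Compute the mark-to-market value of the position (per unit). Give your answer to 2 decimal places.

PV(remaining dividends) I = 1.34·e^(−0.0655·1/12) + 1.99·e^(−0.0655·4/12) = 3.2797
Current forward F = (S − I)·e^(rT) = (69.19 − 3.2797)·e^(0.0655·7/12) = 65.9103 × 1.038948 = 68.4774
Value (long) = (F − K)·e^(−rT) = (68.4774 − 73.64) × 0.962512 = -4.9691
Short position value = −(long value) = C$4.97

C$4.97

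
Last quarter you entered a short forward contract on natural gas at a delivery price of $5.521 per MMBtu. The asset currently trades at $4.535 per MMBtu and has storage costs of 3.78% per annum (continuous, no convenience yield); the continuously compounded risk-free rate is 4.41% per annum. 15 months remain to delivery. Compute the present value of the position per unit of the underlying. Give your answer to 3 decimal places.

Current fair forward for the remaining 15 months: F = S·e^((r + u)·T), (r + u) = 0.0441 + 0.0378 = 0.0819
F = 4.535 · e^(0.0819 × 15/12) = 4.535 × 1.107799 = 5.0239
Value of long forward = (F − K)·e^(−rT) = (5.0239 − 5.521) · e^(−0.0441·15/12)
= -0.4971 × 0.946367 = -0.470
Short position value = −(long value) = $0.470

$0.470 per MMBtu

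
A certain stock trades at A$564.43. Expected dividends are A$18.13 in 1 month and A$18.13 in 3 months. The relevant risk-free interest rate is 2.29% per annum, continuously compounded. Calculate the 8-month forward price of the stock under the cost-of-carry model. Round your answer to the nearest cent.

PV(dividends) I = 18.13·e^(−0.0229·1/12) + 18.13·e^(−0.0229·3/12)
I = 18.0954 + 18.0265 = 36.1219
F = (S − I)·e^(rT) = (564.43 − 36.1219) · e^(0.0229·8/12)
= 528.3081 · e^0.015267 = 528.3081 × 1.015384 = A$536.44

A$536.44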